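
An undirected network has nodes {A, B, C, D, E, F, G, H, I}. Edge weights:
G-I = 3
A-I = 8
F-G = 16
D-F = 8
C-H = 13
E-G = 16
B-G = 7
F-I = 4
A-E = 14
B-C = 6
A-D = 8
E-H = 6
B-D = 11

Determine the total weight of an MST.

55

Grow the tree from I using Prim:
Step 1: frontier [G-I 3, F-I 4, A-I 8] → take G-I (3); add G.
Step 2: frontier [B-G 7, E-G 16, F-G 16, F-I 4, A-I 8] → take F-I (4); add F.
Step 3: frontier [D-F 8, B-G 7, E-G 16, A-I 8] → take B-G (7); add B.
Step 4: frontier [B-C 6, B-D 11, D-F 8, E-G 16, A-I 8] → take B-C (6); add C.
Step 5: frontier [B-D 11, C-H 13, D-F 8, E-G 16, A-I 8] → take A-I (8); add A.
Step 6: frontier [A-D 8, A-E 14, B-D 11, C-H 13, D-F 8, E-G 16] → take A-D (8); add D.
Step 7: frontier [A-E 14, C-H 13, E-G 16] → take C-H (13); add H.
Step 8: frontier [A-E 14, E-G 16, E-H 6] → take E-H (6); add E.
MST edges: G-I, F-I, B-G, B-C, A-I, A-D, C-H, E-H; total weight 3+4+7+6+8+8+13+6 = 55.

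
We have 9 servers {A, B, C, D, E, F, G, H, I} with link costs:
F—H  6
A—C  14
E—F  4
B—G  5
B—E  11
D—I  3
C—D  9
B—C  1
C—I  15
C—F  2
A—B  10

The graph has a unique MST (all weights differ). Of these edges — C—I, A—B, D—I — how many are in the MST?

Kruskal: consider edges lightest-first.
B—C (1): add — endpoints in different components.
C—F (2): add — endpoints in different components.
D—I (3): add — endpoints in different components.
E—F (4): add — endpoints in different components.
B—G (5): add — endpoints in different components.
F—H (6): add — endpoints in different components.
C—D (9): add — endpoints in different components.
A—B (10): add — endpoints in different components.
MST edge set: {B—C, C—F, D—I, E—F, B—G, F—H, C—D, A—B}.
Of the listed edges, {A—B, D—I} are in the MST → 2.

2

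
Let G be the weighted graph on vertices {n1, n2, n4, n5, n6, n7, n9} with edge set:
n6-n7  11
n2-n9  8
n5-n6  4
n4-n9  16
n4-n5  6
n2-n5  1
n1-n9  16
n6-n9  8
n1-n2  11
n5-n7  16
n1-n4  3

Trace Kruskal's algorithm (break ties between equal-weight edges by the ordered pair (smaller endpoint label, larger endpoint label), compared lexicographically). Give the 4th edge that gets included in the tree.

n4-n5

Kruskal's algorithm — process edges by increasing weight (ties by edge label):
n2-n5 (1): add. Components now {n1} {n7} {n2,n5} {n4} {n9} {n6}
n1-n4 (3): add. Components now {n1,n4} {n7} {n2,n5} {n9} {n6}
n5-n6 (4): add. Components now {n1,n4} {n7} {n2,n5,n6} {n9}
n4-n5 (6): add. Components now {n1,n2,n4,n5,n6} {n7} {n9}
n2-n9 (8): add. Components now {n1,n2,n4,n5,n6,n9} {n7}
n6-n9 (8): skip — n9 and n6 already connected.
n1-n2 (11): skip — n1 and n2 already connected.
n6-n7 (11): add. Components now {n1,n2,n4,n5,n6,n7,n9}
The 4th edge added is n4-n5.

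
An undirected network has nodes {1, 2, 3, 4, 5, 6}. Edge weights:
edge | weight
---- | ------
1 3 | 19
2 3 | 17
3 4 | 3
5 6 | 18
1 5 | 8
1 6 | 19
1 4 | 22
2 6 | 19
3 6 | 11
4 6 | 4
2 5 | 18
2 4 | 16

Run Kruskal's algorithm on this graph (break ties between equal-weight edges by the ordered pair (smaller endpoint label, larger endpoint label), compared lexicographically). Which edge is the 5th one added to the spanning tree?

2-5

Kruskal's algorithm — process edges by increasing weight (ties by edge label):
3 4 (3): add. Components now {1} {2} {3,4} {5} {6}
4 6 (4): add. Components now {1} {2} {3,4,6} {5}
1 5 (8): add. Components now {1,5} {2} {3,4,6}
3 6 (11): skip — 3 and 6 already connected.
2 4 (16): add. Components now {1,5} {2,3,4,6}
2 3 (17): skip — 2 and 3 already connected.
2 5 (18): add. Components now {1,2,3,4,5,6}
The 5th edge added is 2 5.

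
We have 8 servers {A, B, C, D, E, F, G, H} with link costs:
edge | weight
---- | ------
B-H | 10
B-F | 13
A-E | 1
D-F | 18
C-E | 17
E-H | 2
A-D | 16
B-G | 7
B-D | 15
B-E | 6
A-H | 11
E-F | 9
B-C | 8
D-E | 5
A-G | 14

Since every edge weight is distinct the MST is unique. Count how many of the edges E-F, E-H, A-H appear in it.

2

Kruskal's algorithm — process edges by increasing weight (ties by edge label):
A-E (1): add — endpoints in different components.
E-H (2): add — endpoints in different components.
D-E (5): add — endpoints in different components.
B-E (6): add — endpoints in different components.
B-G (7): add — endpoints in different components.
B-C (8): add — endpoints in different components.
E-F (9): add — endpoints in different components.
MST edge set: {A-E, E-H, D-E, B-E, B-G, B-C, E-F}.
Of the listed edges, {E-F, E-H} are in the MST → 2.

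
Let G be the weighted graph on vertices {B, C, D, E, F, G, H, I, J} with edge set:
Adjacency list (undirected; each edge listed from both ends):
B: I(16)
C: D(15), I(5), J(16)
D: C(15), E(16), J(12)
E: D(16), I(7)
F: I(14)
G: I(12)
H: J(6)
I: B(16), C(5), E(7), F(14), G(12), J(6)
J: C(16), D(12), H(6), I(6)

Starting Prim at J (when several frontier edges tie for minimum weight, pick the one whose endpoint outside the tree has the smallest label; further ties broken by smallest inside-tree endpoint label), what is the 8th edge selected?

B-I

Grow the tree from J using Prim:
Step 1: frontier [H-J 6, I-J 6, D-J 12, C-J 16] → take H-J (6); add H.
Step 2: frontier [I-J 6, D-J 12, C-J 16] → take I-J (6); add I.
Step 3: frontier [C-I 5, E-I 7, G-I 12, F-I 14, B-I 16, D-J 12, C-J 16] → take C-I (5); add C.
Step 4: frontier [C-D 15, E-I 7, G-I 12, F-I 14, B-I 16, D-J 12] → take E-I (7); add E.
Step 5: frontier [C-D 15, D-E 16, G-I 12, F-I 14, B-I 16, D-J 12] → take D-J (12); add D.
Step 6: frontier [G-I 12, F-I 14, B-I 16] → take G-I (12); add G.
Step 7: frontier [F-I 14, B-I 16] → take F-I (14); add F.
Step 8: frontier [B-I 16] → take B-I (16); add B.
The 8th edge added is B-I.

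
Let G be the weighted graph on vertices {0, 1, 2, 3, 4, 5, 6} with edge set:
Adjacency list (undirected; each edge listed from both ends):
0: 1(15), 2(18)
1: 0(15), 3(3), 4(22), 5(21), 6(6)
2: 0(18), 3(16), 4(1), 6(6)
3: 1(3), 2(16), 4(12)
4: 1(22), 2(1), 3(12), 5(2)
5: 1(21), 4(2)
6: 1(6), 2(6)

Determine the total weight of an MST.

33

Kruskal: consider edges lightest-first.
2–4 (1): add — endpoints in different components.
4–5 (2): add — endpoints in different components.
1–3 (3): add — endpoints in different components.
1–6 (6): add — endpoints in different components.
2–6 (6): add — endpoints in different components.
3–4 (12): skip — 3 and 4 already connected.
0–1 (15): add — endpoints in different components.
MST edges: 2–4, 4–5, 1–3, 1–6, 2–6, 0–1; total weight 1+2+3+6+6+15 = 33.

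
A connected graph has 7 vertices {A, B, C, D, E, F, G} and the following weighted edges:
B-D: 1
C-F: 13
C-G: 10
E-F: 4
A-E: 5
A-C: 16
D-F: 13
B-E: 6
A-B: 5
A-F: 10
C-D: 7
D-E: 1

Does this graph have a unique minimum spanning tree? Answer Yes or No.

Kruskal: consider edges lightest-first.
B-D (1): add. Components now {A} {B,D} {C} {E} {F} {G}
D-E (1): add. Components now {A} {B,D,E} {C} {F} {G}
E-F (4): add. Components now {A} {B,D,E,F} {C} {G}
A-B (5): add. Components now {A,B,D,E,F} {C} {G}
A-E (5): skip — A and E already connected.
B-E (6): skip — B and E already connected.
C-D (7): add. Components now {A,B,C,D,E,F} {G}
A-F (10): skip — A and F already connected.
C-G (10): add. Components now {A,B,C,D,E,F,G}
Non-tree edge A-E has weight 5, equal to the heaviest edge on its tree cycle — swapping gives another MST of the same weight. Not unique.

No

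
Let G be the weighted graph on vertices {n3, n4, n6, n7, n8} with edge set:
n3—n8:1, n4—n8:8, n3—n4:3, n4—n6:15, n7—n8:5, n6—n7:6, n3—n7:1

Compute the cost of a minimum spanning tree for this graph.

11

Sort edges by weight, then run Kruskal:
n3—n7 (1): add — endpoints in different components.
n3—n8 (1): add — endpoints in different components.
n3—n4 (3): add — endpoints in different components.
n7—n8 (5): skip — n7 and n8 already connected.
n6—n7 (6): add — endpoints in different components.
MST edges: n3—n7, n3—n8, n3—n4, n6—n7; total weight 1+1+3+6 = 11.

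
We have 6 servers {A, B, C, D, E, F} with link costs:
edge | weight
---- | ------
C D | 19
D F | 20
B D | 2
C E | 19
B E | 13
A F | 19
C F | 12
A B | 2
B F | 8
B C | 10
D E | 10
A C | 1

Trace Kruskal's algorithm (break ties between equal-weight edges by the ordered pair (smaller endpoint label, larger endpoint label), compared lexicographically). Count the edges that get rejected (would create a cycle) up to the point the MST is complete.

1

Sort edges by weight, then run Kruskal:
A C (1): add. Components now {A,C} {B} {D} {E} {F}
A B (2): add. Components now {A,B,C} {D} {E} {F}
B D (2): add. Components now {A,B,C,D} {E} {F}
B F (8): add. Components now {A,B,C,D,F} {E}
B C (10): skip — B and C already connected.
D E (10): add. Components now {A,B,C,D,E,F}
Edges rejected before the tree was complete: 1.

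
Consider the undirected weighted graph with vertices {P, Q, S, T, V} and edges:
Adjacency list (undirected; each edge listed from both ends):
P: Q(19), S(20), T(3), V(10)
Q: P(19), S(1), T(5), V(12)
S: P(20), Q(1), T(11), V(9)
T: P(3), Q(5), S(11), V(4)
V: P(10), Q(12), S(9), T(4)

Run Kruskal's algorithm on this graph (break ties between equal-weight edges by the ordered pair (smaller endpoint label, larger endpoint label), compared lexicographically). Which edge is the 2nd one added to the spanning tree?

P-T

Kruskal's algorithm — process edges by increasing weight (ties by edge label):
Q—S (1): add — endpoints in different components.
P—T (3): add — endpoints in different components.
T—V (4): add — endpoints in different components.
Q—T (5): add — endpoints in different components.
The 2nd edge added is P—T.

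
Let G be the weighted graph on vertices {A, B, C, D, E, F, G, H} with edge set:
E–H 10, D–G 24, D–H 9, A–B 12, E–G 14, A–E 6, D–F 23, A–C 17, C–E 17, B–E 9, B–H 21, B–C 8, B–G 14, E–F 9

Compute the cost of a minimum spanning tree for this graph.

65

Prim's algorithm from F:
Step 1: cheapest edge leaving the tree is E–F (9); add E.
Step 2: cheapest edge leaving the tree is A–E (6); add A.
Step 3: cheapest edge leaving the tree is B–E (9); add B.
Step 4: cheapest edge leaving the tree is B–C (8); add C.
Step 5: cheapest edge leaving the tree is E–H (10); add H.
Step 6: cheapest edge leaving the tree is D–H (9); add D.
Step 7: cheapest edge leaving the tree is B–G (14); add G.
MST edges: E–F, A–E, B–E, B–C, E–H, D–H, B–G; total weight 9+6+9+8+10+9+14 = 65.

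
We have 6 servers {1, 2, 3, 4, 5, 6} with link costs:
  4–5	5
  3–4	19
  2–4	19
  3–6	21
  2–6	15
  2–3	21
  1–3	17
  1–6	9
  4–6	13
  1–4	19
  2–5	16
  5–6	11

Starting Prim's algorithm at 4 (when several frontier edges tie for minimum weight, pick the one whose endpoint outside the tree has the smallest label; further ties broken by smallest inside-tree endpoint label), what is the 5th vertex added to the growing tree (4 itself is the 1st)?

Prim's algorithm from 4:
Step 1: frontier [4–5 5, 4–6 13, 1–4 19, 2–4 19, 3–4 19] → take 4–5 (5); add 5.
Step 2: frontier [4–6 13, 1–4 19, 2–4 19, 3–4 19, 5–6 11, 2–5 16] → take 5–6 (11); add 6.
Step 3: frontier [1–4 19, 2–4 19, 3–4 19, 2–5 16, 1–6 9, 2–6 15, 3–6 21] → take 1–6 (9); add 1.
Step 4: frontier [1–3 17, 2–4 19, 3–4 19, 2–5 16, 2–6 15, 3–6 21] → take 2–6 (15); add 2.
Step 5: frontier [1–3 17, 2–3 21, 3–4 19, 3–6 21] → take 1–3 (17); add 3.
Vertex order: 4, 5, 6, 1, 2, 3. The 5th vertex is 2.

2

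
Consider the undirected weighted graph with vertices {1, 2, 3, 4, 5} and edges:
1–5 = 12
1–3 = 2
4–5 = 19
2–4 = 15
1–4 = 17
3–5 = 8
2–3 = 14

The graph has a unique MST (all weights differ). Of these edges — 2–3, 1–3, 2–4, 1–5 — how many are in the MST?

Kruskal's algorithm — process edges by increasing weight (ties by edge label):
1–3 (2): add — endpoints in different components.
3–5 (8): add — endpoints in different components.
1–5 (12): skip — 1 and 5 already connected.
2–3 (14): add — endpoints in different components.
2–4 (15): add — endpoints in different components.
MST edge set: {1–3, 3–5, 2–3, 2–4}.
Of the listed edges, {2–3, 1–3, 2–4} are in the MST → 3.

3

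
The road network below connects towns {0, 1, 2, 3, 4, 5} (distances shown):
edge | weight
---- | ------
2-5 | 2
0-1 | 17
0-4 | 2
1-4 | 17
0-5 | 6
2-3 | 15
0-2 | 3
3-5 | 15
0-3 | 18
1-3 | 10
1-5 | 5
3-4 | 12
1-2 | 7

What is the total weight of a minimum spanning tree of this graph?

22

Grow the tree from 3 using Prim:
Step 1: frontier [1-3 10, 3-4 12, 2-3 15, 3-5 15, 0-3 18] → take 1-3 (10); add 1.
Step 2: frontier [1-5 5, 1-2 7, 0-1 17, 1-4 17, 3-4 12, 2-3 15, 3-5 15, 0-3 18] → take 1-5 (5); add 5.
Step 3: frontier [1-2 7, 0-1 17, 1-4 17, 3-4 12, 2-3 15, 0-3 18, 2-5 2, 0-5 6] → take 2-5 (2); add 2.
Step 4: frontier [0-1 17, 1-4 17, 0-2 3, 3-4 12, 0-3 18, 0-5 6] → take 0-2 (3); add 0.
Step 5: frontier [0-4 2, 1-4 17, 3-4 12] → take 0-4 (2); add 4.
MST edges: 1-3, 1-5, 2-5, 0-2, 0-4; total weight 10+5+2+3+2 = 22.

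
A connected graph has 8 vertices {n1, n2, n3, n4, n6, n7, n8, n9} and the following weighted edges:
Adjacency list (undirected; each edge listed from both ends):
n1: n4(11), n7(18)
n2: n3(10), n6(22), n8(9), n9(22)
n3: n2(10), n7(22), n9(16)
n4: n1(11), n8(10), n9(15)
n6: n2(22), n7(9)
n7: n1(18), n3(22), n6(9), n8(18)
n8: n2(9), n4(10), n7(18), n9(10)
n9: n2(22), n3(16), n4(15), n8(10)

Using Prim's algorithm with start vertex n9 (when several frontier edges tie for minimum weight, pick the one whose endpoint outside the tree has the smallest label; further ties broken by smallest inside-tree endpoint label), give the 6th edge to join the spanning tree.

Prim, starting at n9.
Step 1: cheapest edge leaving the tree is n8 n9 (10); add n8.
Step 2: cheapest edge leaving the tree is n2 n8 (9); add n2.
Step 3: cheapest edge leaving the tree is n2 n3 (10); add n3.
Step 4: cheapest edge leaving the tree is n4 n8 (10); add n4.
Step 5: cheapest edge leaving the tree is n1 n4 (11); add n1.
Step 6: cheapest edge leaving the tree is n1 n7 (18); add n7.
Step 7: cheapest edge leaving the tree is n6 n7 (9); add n6.
The 6th edge added is n1 n7.

n1-n7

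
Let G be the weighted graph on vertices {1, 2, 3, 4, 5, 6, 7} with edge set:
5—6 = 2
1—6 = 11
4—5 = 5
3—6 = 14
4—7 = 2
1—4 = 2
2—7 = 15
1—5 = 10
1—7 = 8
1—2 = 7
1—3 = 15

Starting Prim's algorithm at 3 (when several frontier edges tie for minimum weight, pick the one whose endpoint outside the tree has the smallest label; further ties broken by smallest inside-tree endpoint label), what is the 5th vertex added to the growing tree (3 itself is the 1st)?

Prim, starting at 3.
Step 1: cheapest edge leaving the tree is 3—6 (14); add 6.
Step 2: cheapest edge leaving the tree is 5—6 (2); add 5.
Step 3: cheapest edge leaving the tree is 4—5 (5); add 4.
Step 4: cheapest edge leaving the tree is 1—4 (2); add 1.
Step 5: cheapest edge leaving the tree is 4—7 (2); add 7.
Step 6: cheapest edge leaving the tree is 1—2 (7); add 2.
Vertex order: 3, 6, 5, 4, 1, 7, 2. The 5th vertex is 1.

1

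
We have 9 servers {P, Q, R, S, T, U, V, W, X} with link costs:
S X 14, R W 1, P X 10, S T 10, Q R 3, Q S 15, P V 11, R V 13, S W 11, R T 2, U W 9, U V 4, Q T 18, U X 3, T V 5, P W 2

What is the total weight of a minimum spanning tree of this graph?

30

Prim's algorithm from V:
Step 1: cheapest edge leaving the tree is U V (4); add U.
Step 2: cheapest edge leaving the tree is U X (3); add X.
Step 3: cheapest edge leaving the tree is T V (5); add T.
Step 4: cheapest edge leaving the tree is R T (2); add R.
Step 5: cheapest edge leaving the tree is R W (1); add W.
Step 6: cheapest edge leaving the tree is P W (2); add P.
Step 7: cheapest edge leaving the tree is Q R (3); add Q.
Step 8: cheapest edge leaving the tree is S T (10); add S.
MST edges: U V, U X, T V, R T, R W, P W, Q R, S T; total weight 4+3+5+2+1+2+3+10 = 30.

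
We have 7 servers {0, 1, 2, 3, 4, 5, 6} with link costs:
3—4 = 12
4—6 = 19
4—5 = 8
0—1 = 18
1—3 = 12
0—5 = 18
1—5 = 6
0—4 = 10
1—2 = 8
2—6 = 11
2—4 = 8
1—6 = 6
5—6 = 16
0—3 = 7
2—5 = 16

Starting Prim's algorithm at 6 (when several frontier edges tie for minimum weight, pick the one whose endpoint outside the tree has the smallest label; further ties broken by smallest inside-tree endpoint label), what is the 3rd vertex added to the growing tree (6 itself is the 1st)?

Prim, starting at 6.
Step 1: cheapest edge leaving the tree is 1—6 (6); add 1.
Step 2: cheapest edge leaving the tree is 1—5 (6); add 5.
Step 3: cheapest edge leaving the tree is 1—2 (8); add 2.
Step 4: cheapest edge leaving the tree is 2—4 (8); add 4.
Step 5: cheapest edge leaving the tree is 0—4 (10); add 0.
Step 6: cheapest edge leaving the tree is 0—3 (7); add 3.
Vertex order: 6, 1, 5, 2, 4, 0, 3. The 3rd vertex is 5.

5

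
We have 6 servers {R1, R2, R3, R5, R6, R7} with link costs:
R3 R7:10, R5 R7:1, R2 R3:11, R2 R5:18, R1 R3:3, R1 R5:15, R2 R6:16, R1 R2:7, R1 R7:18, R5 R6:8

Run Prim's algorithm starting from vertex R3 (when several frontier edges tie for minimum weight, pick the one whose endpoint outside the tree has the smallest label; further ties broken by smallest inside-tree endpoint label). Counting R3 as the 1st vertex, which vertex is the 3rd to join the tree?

R2

Prim's algorithm from R3:
Step 1: cheapest edge leaving the tree is R1 R3 (3); add R1.
Step 2: cheapest edge leaving the tree is R1 R2 (7); add R2.
Step 3: cheapest edge leaving the tree is R3 R7 (10); add R7.
Step 4: cheapest edge leaving the tree is R5 R7 (1); add R5.
Step 5: cheapest edge leaving the tree is R5 R6 (8); add R6.
Vertex order: R3, R1, R2, R7, R5, R6. The 3rd vertex is R2.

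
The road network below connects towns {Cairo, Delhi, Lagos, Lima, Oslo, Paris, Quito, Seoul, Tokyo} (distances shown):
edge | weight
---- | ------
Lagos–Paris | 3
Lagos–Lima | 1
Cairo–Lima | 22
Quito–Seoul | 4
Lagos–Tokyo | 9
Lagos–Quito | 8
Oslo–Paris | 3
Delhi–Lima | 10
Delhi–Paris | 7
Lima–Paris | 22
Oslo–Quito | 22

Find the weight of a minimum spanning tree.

57

Kruskal: consider edges lightest-first.
Lagos–Lima (1): add — endpoints in different components.
Lagos–Paris (3): add — endpoints in different components.
Oslo–Paris (3): add — endpoints in different components.
Quito–Seoul (4): add — endpoints in different components.
Delhi–Paris (7): add — endpoints in different components.
Lagos–Quito (8): add — endpoints in different components.
Lagos–Tokyo (9): add — endpoints in different components.
Delhi–Lima (10): skip — Lima and Delhi already connected.
Cairo–Lima (22): add — endpoints in different components.
MST edges: Lagos–Lima, Lagos–Paris, Oslo–Paris, Quito–Seoul, Delhi–Paris, Lagos–Quito, Lagos–Tokyo, Cairo–Lima; total weight 1+3+3+4+7+8+9+22 = 57.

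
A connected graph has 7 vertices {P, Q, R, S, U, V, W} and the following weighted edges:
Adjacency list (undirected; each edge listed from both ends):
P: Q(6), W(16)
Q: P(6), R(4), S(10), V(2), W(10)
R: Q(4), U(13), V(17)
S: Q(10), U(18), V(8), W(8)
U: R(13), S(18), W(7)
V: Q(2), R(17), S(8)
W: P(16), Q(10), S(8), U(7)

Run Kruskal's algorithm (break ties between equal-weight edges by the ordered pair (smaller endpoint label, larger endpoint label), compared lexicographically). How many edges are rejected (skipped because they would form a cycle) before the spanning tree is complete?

Kruskal: consider edges lightest-first.
Q–V (2): add — endpoints in different components.
Q–R (4): add — endpoints in different components.
P–Q (6): add — endpoints in different components.
U–W (7): add — endpoints in different components.
S–V (8): add — endpoints in different components.
S–W (8): add — endpoints in different components.
Edges rejected before the tree was complete: 0.

0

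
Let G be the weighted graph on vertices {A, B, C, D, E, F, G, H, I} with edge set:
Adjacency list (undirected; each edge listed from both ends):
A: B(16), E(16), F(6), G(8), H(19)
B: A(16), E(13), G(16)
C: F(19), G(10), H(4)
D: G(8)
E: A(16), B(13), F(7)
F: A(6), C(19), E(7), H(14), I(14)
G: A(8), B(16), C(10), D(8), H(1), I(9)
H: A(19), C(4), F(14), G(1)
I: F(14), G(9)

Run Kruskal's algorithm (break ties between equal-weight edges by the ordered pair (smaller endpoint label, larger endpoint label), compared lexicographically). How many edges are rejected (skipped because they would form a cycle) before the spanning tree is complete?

Sort edges by weight, then run Kruskal:
G–H (1): add — endpoints in different components.
C–H (4): add — endpoints in different components.
A–F (6): add — endpoints in different components.
E–F (7): add — endpoints in different components.
A–G (8): add — endpoints in different components.
D–G (8): add — endpoints in different components.
G–I (9): add — endpoints in different components.
C–G (10): skip — C and G already connected.
B–E (13): add — endpoints in different components.
Edges rejected before the tree was complete: 1.

1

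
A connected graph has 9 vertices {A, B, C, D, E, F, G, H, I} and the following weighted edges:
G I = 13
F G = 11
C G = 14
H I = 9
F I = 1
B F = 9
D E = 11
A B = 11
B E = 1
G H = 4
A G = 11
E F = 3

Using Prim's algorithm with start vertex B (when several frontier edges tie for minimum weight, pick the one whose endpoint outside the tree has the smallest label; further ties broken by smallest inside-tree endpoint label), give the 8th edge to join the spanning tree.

Prim's algorithm from B:
Step 1: cheapest edge leaving the tree is B E (1); add E.
Step 2: cheapest edge leaving the tree is E F (3); add F.
Step 3: cheapest edge leaving the tree is F I (1); add I.
Step 4: cheapest edge leaving the tree is H I (9); add H.
Step 5: cheapest edge leaving the tree is G H (4); add G.
Step 6: cheapest edge leaving the tree is A B (11); add A.
Step 7: cheapest edge leaving the tree is D E (11); add D.
Step 8: cheapest edge leaving the tree is C G (14); add C.
The 8th edge added is C G.

C-G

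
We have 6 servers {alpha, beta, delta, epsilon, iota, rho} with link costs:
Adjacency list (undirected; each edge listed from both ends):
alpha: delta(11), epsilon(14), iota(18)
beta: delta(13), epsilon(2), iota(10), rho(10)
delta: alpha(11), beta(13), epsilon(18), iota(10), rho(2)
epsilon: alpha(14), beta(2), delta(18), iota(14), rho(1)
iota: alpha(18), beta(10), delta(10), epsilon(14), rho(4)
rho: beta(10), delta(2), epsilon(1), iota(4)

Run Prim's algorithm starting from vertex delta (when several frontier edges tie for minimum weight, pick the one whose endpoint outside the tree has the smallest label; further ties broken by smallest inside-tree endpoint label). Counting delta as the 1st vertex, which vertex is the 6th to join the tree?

Grow the tree from delta using Prim:
Step 1: cheapest edge leaving the tree is delta–rho (2); add rho.
Step 2: cheapest edge leaving the tree is epsilon–rho (1); add epsilon.
Step 3: cheapest edge leaving the tree is beta–epsilon (2); add beta.
Step 4: cheapest edge leaving the tree is iota–rho (4); add iota.
Step 5: cheapest edge leaving the tree is alpha–delta (11); add alpha.
Vertex order: delta, rho, epsilon, beta, iota, alpha. The 6th vertex is alpha.

alpha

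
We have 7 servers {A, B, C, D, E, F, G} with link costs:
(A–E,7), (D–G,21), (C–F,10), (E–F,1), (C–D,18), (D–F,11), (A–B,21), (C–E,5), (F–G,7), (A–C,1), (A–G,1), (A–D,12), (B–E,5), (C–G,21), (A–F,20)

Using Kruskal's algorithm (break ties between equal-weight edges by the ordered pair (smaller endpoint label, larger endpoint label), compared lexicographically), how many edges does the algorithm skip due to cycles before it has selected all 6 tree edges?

Kruskal: consider edges lightest-first.
A–C (1): add. Components now {A,C} {B} {D} {E} {F} {G}
A–G (1): add. Components now {A,C,G} {B} {D} {E} {F}
E–F (1): add. Components now {A,C,G} {B} {D} {E,F}
B–E (5): add. Components now {A,C,G} {B,E,F} {D}
C–E (5): add. Components now {A,B,C,E,F,G} {D}
A–E (7): skip — A and E already connected.
F–G (7): skip — F and G already connected.
C–F (10): skip — C and F already connected.
D–F (11): add. Components now {A,B,C,D,E,F,G}
Edges rejected before the tree was complete: 3.

3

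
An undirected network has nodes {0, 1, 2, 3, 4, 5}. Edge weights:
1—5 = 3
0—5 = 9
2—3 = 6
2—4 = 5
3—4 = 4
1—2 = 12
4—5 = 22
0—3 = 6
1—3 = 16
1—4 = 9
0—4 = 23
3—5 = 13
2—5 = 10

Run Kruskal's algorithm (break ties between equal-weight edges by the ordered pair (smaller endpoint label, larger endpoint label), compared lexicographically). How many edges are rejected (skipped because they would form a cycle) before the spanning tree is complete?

Kruskal: consider edges lightest-first.
1—5 (3): add — endpoints in different components.
3—4 (4): add — endpoints in different components.
2—4 (5): add — endpoints in different components.
0—3 (6): add — endpoints in different components.
2—3 (6): skip — 2 and 3 already connected.
0—5 (9): add — endpoints in different components.
Edges rejected before the tree was complete: 1.

1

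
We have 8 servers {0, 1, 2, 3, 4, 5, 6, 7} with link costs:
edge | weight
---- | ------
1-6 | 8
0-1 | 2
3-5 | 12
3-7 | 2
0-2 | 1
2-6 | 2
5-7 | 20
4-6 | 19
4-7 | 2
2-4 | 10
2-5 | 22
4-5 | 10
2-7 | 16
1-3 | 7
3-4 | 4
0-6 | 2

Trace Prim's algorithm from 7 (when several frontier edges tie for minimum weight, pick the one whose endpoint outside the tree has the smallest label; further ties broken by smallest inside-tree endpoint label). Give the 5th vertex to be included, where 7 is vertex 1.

0

Prim's algorithm from 7:
Step 1: cheapest edge leaving the tree is 3-7 (2); add 3.
Step 2: cheapest edge leaving the tree is 4-7 (2); add 4.
Step 3: cheapest edge leaving the tree is 1-3 (7); add 1.
Step 4: cheapest edge leaving the tree is 0-1 (2); add 0.
Step 5: cheapest edge leaving the tree is 0-2 (1); add 2.
Step 6: cheapest edge leaving the tree is 0-6 (2); add 6.
Step 7: cheapest edge leaving the tree is 4-5 (10); add 5.
Vertex order: 7, 3, 4, 1, 0, 2, 6, 5. The 5th vertex is 0.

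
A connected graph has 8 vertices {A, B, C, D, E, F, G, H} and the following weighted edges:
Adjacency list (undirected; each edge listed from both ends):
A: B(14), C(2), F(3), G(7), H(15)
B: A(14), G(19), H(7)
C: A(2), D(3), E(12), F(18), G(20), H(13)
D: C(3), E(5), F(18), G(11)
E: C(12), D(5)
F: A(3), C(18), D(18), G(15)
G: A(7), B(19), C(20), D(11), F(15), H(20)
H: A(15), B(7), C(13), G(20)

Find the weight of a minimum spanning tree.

40

Prim, starting at C.
Step 1: cheapest edge leaving the tree is A-C (2); add A.
Step 2: cheapest edge leaving the tree is C-D (3); add D.
Step 3: cheapest edge leaving the tree is A-F (3); add F.
Step 4: cheapest edge leaving the tree is D-E (5); add E.
Step 5: cheapest edge leaving the tree is A-G (7); add G.
Step 6: cheapest edge leaving the tree is C-H (13); add H.
Step 7: cheapest edge leaving the tree is B-H (7); add B.
MST edges: A-C, C-D, A-F, D-E, A-G, C-H, B-H; total weight 2+3+3+5+7+13+7 = 40.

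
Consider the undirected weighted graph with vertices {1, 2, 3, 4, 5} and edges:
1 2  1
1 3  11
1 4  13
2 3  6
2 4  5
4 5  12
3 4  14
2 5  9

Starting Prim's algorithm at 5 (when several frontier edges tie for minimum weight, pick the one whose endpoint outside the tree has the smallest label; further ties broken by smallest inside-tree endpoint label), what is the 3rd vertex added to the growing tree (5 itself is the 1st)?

Prim's algorithm from 5:
Step 1: cheapest edge leaving the tree is 2 5 (9); add 2.
Step 2: cheapest edge leaving the tree is 1 2 (1); add 1.
Step 3: cheapest edge leaving the tree is 2 4 (5); add 4.
Step 4: cheapest edge leaving the tree is 2 3 (6); add 3.
Vertex order: 5, 2, 1, 4, 3. The 3rd vertex is 1.

1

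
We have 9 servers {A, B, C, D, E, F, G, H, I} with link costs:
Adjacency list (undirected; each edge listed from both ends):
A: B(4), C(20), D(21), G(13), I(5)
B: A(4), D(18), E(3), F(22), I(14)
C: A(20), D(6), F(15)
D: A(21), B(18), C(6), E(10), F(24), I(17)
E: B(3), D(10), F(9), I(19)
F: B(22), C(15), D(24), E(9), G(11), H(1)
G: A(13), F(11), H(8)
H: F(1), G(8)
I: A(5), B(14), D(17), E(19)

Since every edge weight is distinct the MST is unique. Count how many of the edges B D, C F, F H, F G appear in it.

Sort edges by weight, then run Kruskal:
F H (1): add — endpoints in different components.
B E (3): add — endpoints in different components.
A B (4): add — endpoints in different components.
A I (5): add — endpoints in different components.
C D (6): add — endpoints in different components.
G H (8): add — endpoints in different components.
E F (9): add — endpoints in different components.
D E (10): add — endpoints in different components.
MST edge set: {F H, B E, A B, A I, C D, G H, E F, D E}.
Of the listed edges, {F H} are in the MST → 1.

1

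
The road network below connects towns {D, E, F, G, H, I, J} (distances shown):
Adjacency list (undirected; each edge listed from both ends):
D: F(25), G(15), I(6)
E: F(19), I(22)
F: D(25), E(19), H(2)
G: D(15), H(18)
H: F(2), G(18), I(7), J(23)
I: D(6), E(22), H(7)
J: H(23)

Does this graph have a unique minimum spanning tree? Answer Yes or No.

Sort edges by weight, then run Kruskal:
F-H (2): add. Components now {D} {E} {F,H} {G} {I} {J}
D-I (6): add. Components now {D,I} {E} {F,H} {G} {J}
H-I (7): add. Components now {D,F,H,I} {E} {G} {J}
D-G (15): add. Components now {D,F,G,H,I} {E} {J}
G-H (18): skip — G and H already connected.
E-F (19): add. Components now {D,E,F,G,H,I} {J}
E-I (22): skip — E and I already connected.
H-J (23): add. Components now {D,E,F,G,H,I,J}
Every non-tree edge has weight strictly greater than the heaviest edge on the tree path between its endpoints, so the MST is unique.

Yes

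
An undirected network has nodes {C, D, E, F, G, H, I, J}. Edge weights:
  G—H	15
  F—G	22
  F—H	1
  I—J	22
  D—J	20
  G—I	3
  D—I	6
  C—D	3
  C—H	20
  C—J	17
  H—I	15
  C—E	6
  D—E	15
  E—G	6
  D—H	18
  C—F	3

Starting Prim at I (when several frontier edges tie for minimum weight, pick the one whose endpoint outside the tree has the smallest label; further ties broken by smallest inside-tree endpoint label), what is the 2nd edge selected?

D-I

Grow the tree from I using Prim:
Step 1: cheapest edge leaving the tree is G—I (3); add G.
Step 2: cheapest edge leaving the tree is D—I (6); add D.
Step 3: cheapest edge leaving the tree is C—D (3); add C.
Step 4: cheapest edge leaving the tree is C—F (3); add F.
Step 5: cheapest edge leaving the tree is F—H (1); add H.
Step 6: cheapest edge leaving the tree is C—E (6); add E.
Step 7: cheapest edge leaving the tree is C—J (17); add J.
The 2nd edge added is D—I.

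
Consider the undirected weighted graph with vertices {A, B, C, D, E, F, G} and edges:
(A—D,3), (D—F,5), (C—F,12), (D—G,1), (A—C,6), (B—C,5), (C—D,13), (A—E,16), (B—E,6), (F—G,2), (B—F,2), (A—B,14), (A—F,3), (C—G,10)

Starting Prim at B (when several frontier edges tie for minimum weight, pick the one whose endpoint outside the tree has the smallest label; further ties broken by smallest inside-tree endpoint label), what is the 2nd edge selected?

Prim, starting at B.
Step 1: cheapest edge leaving the tree is B—F (2); add F.
Step 2: cheapest edge leaving the tree is F—G (2); add G.
Step 3: cheapest edge leaving the tree is D—G (1); add D.
Step 4: cheapest edge leaving the tree is A—D (3); add A.
Step 5: cheapest edge leaving the tree is B—C (5); add C.
Step 6: cheapest edge leaving the tree is B—E (6); add E.
The 2nd edge added is F—G.

F-G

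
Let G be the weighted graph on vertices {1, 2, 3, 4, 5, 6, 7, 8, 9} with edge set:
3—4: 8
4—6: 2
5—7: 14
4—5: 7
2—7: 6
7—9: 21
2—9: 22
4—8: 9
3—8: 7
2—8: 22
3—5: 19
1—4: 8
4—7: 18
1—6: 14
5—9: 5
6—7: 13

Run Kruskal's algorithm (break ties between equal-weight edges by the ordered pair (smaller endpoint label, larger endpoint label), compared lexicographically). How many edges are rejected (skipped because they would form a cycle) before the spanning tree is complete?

1

Kruskal: consider edges lightest-first.
4—6 (2): add — endpoints in different components.
5—9 (5): add — endpoints in different components.
2—7 (6): add — endpoints in different components.
3—8 (7): add — endpoints in different components.
4—5 (7): add — endpoints in different components.
1—4 (8): add — endpoints in different components.
3—4 (8): add — endpoints in different components.
4—8 (9): skip — 4 and 8 already connected.
6—7 (13): add — endpoints in different components.
Edges rejected before the tree was complete: 1.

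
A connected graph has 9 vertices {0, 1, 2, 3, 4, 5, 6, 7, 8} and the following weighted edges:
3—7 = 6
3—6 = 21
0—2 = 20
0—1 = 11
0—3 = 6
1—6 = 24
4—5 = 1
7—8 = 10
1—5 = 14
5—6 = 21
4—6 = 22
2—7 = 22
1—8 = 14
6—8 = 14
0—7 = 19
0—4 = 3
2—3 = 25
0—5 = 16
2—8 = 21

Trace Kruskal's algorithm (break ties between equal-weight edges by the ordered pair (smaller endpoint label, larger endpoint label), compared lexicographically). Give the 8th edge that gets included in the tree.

0-2

Kruskal: consider edges lightest-first.
4—5 (1): add — endpoints in different components.
0—4 (3): add — endpoints in different components.
0—3 (6): add — endpoints in different components.
3—7 (6): add — endpoints in different components.
7—8 (10): add — endpoints in different components.
0—1 (11): add — endpoints in different components.
1—5 (14): skip — 1 and 5 already connected.
1—8 (14): skip — 1 and 8 already connected.
6—8 (14): add — endpoints in different components.
0—5 (16): skip — 0 and 5 already connected.
0—7 (19): skip — 0 and 7 already connected.
0—2 (20): add — endpoints in different components.
The 8th edge added is 0—2.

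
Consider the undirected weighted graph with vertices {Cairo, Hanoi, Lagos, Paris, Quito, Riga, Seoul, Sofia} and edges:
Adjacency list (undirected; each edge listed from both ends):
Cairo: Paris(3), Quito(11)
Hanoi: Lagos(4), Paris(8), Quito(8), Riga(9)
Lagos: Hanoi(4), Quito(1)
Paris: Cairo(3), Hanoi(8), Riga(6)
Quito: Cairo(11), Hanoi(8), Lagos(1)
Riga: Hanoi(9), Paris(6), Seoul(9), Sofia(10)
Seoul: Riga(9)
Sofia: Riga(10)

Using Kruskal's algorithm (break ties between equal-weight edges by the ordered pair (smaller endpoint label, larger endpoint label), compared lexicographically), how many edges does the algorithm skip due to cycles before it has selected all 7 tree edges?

2

Kruskal's algorithm — process edges by increasing weight (ties by edge label):
Lagos–Quito (1): add — endpoints in different components.
Cairo–Paris (3): add — endpoints in different components.
Hanoi–Lagos (4): add — endpoints in different components.
Paris–Riga (6): add — endpoints in different components.
Hanoi–Paris (8): add — endpoints in different components.
Hanoi–Quito (8): skip — Quito and Hanoi already connected.
Hanoi–Riga (9): skip — Riga and Hanoi already connected.
Riga–Seoul (9): add — endpoints in different components.
Riga–Sofia (10): add — endpoints in different components.
Edges rejected before the tree was complete: 2.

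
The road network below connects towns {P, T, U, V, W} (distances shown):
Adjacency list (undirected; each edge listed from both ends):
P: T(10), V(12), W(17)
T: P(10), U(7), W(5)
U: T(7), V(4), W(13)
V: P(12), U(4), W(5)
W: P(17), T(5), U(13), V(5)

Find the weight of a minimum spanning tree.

Prim, starting at P.
Step 1: frontier [P T 10, P V 12, P W 17] → take P T (10); add T.
Step 2: frontier [P V 12, P W 17, T W 5, T U 7] → take T W (5); add W.
Step 3: frontier [P V 12, T U 7, V W 5, U W 13] → take V W (5); add V.
Step 4: frontier [T U 7, U V 4, U W 13] → take U V (4); add U.
MST edges: P T, T W, V W, U V; total weight 10+5+5+4 = 24.

24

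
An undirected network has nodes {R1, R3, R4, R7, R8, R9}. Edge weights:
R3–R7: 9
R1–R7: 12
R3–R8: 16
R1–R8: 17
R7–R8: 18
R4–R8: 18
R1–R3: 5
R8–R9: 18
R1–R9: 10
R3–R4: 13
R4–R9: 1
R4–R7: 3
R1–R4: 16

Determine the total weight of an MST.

34

Sort edges by weight, then run Kruskal:
R4–R9 (1): add. Components now {R4,R9} {R8} {R1} {R3} {R7}
R4–R7 (3): add. Components now {R4,R7,R9} {R8} {R1} {R3}
R1–R3 (5): add. Components now {R4,R7,R9} {R8} {R1,R3}
R3–R7 (9): add. Components now {R1,R3,R4,R7,R9} {R8}
R1–R9 (10): skip — R9 and R1 already connected.
R1–R7 (12): skip — R1 and R7 already connected.
R3–R4 (13): skip — R3 and R4 already connected.
R1–R4 (16): skip — R1 and R4 already connected.
R3–R8 (16): add. Components now {R1,R3,R4,R7,R8,R9}
MST edges: R4–R9, R4–R7, R1–R3, R3–R7, R3–R8; total weight 1+3+5+9+16 = 34.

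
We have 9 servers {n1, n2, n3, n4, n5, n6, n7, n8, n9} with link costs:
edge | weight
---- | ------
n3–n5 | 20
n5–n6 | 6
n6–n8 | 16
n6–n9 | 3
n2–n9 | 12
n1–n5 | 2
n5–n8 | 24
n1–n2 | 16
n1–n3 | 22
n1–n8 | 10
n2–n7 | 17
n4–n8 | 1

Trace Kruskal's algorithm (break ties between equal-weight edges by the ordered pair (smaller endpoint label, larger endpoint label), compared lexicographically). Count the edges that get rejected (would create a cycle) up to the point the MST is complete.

2

Kruskal: consider edges lightest-first.
n4–n8 (1): add — endpoints in different components.
n1–n5 (2): add — endpoints in different components.
n6–n9 (3): add — endpoints in different components.
n5–n6 (6): add — endpoints in different components.
n1–n8 (10): add — endpoints in different components.
n2–n9 (12): add — endpoints in different components.
n1–n2 (16): skip — n1 and n2 already connected.
n6–n8 (16): skip — n6 and n8 already connected.
n2–n7 (17): add — endpoints in different components.
n3–n5 (20): add — endpoints in different components.
Edges rejected before the tree was complete: 2.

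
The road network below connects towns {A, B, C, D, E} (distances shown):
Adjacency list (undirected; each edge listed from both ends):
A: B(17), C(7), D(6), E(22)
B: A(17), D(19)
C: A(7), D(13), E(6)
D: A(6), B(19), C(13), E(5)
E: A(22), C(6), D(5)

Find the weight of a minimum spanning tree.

34

Grow the tree from E using Prim:
Step 1: frontier [D E 5, C E 6, A E 22] → take D E (5); add D.
Step 2: frontier [A D 6, C D 13, B D 19, C E 6, A E 22] → take A D (6); add A.
Step 3: frontier [A C 7, A B 17, C D 13, B D 19, C E 6] → take C E (6); add C.
Step 4: frontier [A B 17, B D 19] → take A B (17); add B.
MST edges: D E, A D, C E, A B; total weight 5+6+6+17 = 34.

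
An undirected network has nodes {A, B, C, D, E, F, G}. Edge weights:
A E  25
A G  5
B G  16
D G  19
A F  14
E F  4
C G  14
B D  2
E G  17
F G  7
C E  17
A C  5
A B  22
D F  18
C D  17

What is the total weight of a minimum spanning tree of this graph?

39

Prim, starting at G.
Step 1: cheapest edge leaving the tree is A G (5); add A.
Step 2: cheapest edge leaving the tree is A C (5); add C.
Step 3: cheapest edge leaving the tree is F G (7); add F.
Step 4: cheapest edge leaving the tree is E F (4); add E.
Step 5: cheapest edge leaving the tree is B G (16); add B.
Step 6: cheapest edge leaving the tree is B D (2); add D.
MST edges: A G, A C, F G, E F, B G, B D; total weight 5+5+7+4+16+2 = 39.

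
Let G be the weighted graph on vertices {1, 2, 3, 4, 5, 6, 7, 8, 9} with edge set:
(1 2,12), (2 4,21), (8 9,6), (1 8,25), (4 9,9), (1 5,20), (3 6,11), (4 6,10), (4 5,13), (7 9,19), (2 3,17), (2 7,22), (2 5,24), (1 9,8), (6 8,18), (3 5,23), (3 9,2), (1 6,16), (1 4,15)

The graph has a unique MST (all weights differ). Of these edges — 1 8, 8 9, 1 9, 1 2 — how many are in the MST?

Kruskal's algorithm — process edges by increasing weight (ties by edge label):
3 9 (2): add — endpoints in different components.
8 9 (6): add — endpoints in different components.
1 9 (8): add — endpoints in different components.
4 9 (9): add — endpoints in different components.
4 6 (10): add — endpoints in different components.
3 6 (11): skip — 3 and 6 already connected.
1 2 (12): add — endpoints in different components.
4 5 (13): add — endpoints in different components.
1 4 (15): skip — 1 and 4 already connected.
1 6 (16): skip — 1 and 6 already connected.
2 3 (17): skip — 2 and 3 already connected.
6 8 (18): skip — 6 and 8 already connected.
7 9 (19): add — endpoints in different components.
MST edge set: {3 9, 8 9, 1 9, 4 9, 4 6, 1 2, 4 5, 7 9}.
Of the listed edges, {8 9, 1 9, 1 2} are in the MST → 3.

3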